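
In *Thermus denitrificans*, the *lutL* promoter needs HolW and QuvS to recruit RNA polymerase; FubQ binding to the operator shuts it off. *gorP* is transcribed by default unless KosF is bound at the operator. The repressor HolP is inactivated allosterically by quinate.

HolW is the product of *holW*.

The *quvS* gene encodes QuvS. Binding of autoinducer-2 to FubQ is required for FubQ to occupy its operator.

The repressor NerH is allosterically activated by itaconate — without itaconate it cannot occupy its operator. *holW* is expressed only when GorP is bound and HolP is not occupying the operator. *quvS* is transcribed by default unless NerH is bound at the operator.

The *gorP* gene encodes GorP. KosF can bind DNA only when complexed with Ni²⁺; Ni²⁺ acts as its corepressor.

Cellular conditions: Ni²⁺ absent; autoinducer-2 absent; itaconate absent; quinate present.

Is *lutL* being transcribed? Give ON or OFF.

Autoinducer-2 is absent, so FubQ is inactive.
Quinate is present, so HolP is inactive.
Ni²⁺ is absent, so KosF is inactive.
With no repressor bound, *gorP* is transcribed.
So GorP is produced and active.
No repressor is bound and GorP is active, so *holW* is transcribed.
So HolW is produced and active.
Itaconate is absent, so NerH is inactive.
With no repressor bound, *quvS* is transcribed.
So QuvS is produced and active.
No repressor is bound and HolW and QuvS are active, so *lutL* is transcribed.

ON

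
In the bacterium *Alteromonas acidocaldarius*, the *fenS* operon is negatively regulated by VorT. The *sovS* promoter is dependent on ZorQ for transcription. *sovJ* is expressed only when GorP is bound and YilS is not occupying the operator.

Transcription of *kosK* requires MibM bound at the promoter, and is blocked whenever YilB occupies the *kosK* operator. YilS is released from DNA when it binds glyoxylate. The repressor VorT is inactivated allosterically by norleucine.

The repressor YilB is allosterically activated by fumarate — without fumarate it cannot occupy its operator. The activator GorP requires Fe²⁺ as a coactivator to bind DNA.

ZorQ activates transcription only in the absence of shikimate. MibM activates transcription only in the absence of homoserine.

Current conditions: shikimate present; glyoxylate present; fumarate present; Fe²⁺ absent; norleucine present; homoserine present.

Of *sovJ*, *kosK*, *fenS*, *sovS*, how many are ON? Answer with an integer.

Fe²⁺ is absent, so GorP is inactive.
Glyoxylate is present, so YilS is inactive.
Required activator GorP is absent, so *sovJ* is not transcribed.
→ *sovJ* is OFF.
Homoserine is present, so MibM is inactive.
Fumarate is present, so YilB is active.
With repressor YilB bound, *kosK* is not transcribed.
→ *kosK* is OFF.
Norleucine is present, so VorT is inactive.
With no repressor bound, *fenS* is transcribed.
→ *fenS* is ON.
Shikimate is present, so ZorQ is inactive.
Required activator ZorQ is absent, so *sovS* is not transcribed.
→ *sovS* is OFF.
1 of the 4 genes is transcribed.

1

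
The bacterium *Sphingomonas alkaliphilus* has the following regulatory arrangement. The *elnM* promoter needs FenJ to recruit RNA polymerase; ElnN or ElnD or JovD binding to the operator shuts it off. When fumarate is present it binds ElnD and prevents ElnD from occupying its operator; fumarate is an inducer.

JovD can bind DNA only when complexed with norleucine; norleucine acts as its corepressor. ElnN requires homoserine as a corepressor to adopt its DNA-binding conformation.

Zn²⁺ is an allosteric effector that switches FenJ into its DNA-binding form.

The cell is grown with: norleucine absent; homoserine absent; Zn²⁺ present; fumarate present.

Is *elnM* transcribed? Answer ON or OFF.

ON

Zn²⁺ is present, so FenJ is active.
Homoserine is absent, so ElnN is inactive.
Fumarate is present, so ElnD is inactive.
Norleucine is absent, so JovD is inactive.
No repressor is bound and FenJ is active, so *elnM* is transcribed.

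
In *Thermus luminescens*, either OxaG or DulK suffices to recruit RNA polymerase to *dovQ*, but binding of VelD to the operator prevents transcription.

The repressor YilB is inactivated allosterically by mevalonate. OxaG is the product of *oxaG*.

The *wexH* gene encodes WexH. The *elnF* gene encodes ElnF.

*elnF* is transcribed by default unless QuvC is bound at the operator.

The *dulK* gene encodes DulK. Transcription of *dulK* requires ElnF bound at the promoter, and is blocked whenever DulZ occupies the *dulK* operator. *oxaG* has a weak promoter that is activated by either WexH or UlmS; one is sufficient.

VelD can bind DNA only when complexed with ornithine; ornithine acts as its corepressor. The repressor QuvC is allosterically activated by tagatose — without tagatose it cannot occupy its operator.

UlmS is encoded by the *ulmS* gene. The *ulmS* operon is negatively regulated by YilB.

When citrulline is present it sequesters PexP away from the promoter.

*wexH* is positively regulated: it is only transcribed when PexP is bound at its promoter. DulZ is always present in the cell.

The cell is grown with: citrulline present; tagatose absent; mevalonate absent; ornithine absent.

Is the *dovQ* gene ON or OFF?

Ornithine is absent, so VelD is inactive.
Citrulline is present, so PexP is inactive.
Required activator PexP is absent, so *wexH* is not transcribed.
So WexH is not produced.
Mevalonate is absent, so YilB is active.
With repressor YilB bound, *ulmS* is not transcribed.
So UlmS is not produced.
No activator is available at the *oxaG* promoter, so *oxaG* is not transcribed.
So OxaG is not produced.
Tagatose is absent, so QuvC is inactive.
With no repressor bound, *elnF* is transcribed.
So ElnF is produced and active.
DulZ is produced constitutively and is active.
With repressor DulZ bound, *dulK* is not transcribed.
So DulK is not produced.
No activator is available at the *dovQ* promoter, so *dovQ* is not transcribed.

OFF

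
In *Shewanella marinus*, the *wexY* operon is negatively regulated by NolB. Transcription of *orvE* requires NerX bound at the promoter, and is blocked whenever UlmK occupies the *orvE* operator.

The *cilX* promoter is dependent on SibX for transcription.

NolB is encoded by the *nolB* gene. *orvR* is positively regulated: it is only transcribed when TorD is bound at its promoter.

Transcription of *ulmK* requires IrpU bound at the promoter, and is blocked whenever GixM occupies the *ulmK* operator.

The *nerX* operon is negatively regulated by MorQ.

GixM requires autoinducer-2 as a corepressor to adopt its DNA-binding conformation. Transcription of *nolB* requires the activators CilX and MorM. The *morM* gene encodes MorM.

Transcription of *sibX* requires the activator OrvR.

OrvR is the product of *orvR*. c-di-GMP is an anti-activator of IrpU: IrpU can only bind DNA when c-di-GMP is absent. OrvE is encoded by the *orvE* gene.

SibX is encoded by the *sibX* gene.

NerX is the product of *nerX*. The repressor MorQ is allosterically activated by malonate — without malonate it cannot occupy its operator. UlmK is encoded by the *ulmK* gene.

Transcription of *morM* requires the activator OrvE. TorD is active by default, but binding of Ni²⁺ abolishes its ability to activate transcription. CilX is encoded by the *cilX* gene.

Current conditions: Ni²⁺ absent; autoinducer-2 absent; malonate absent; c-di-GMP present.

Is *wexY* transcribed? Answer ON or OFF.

OFF

Ni²⁺ is absent, so TorD is active.
No repressor is bound and TorD is active, so *orvR* is transcribed.
So OrvR is produced and active.
No repressor is bound and OrvR is active, so *sibX* is transcribed.
So SibX is produced and active.
No repressor is bound and SibX is active, so *cilX* is transcribed.
So CilX is produced and active.
c-di-GMP is present, so IrpU is inactive.
Autoinducer-2 is absent, so GixM is inactive.
Required activator IrpU is absent, so *ulmK* is not transcribed.
So UlmK is not produced.
Malonate is absent, so MorQ is inactive.
With no repressor bound, *nerX* is transcribed.
So NerX is produced and active.
No repressor is bound and NerX is active, so *orvE* is transcribed.
So OrvE is produced and active.
No repressor is bound and OrvE is active, so *morM* is transcribed.
So MorM is produced and active.
No repressor is bound and CilX and MorM are active, so *nolB* is transcribed.
So NolB is produced and active.
With repressor NolB bound, *wexY* is not transcribed.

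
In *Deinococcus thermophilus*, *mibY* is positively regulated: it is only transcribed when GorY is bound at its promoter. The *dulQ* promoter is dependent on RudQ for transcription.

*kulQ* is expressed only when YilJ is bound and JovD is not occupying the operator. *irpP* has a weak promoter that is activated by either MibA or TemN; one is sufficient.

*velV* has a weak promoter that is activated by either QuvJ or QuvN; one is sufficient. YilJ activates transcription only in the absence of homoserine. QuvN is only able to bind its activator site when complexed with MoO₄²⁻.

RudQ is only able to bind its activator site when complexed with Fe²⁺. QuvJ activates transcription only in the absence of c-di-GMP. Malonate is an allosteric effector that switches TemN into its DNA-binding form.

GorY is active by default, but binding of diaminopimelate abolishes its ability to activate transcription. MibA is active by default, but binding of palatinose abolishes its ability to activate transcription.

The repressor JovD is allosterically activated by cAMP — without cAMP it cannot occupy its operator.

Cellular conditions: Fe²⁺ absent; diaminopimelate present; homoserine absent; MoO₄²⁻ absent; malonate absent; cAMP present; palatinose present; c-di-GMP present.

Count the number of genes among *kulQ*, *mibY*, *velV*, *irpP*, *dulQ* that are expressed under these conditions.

cAMP is present, so JovD is active.
Homoserine is absent, so YilJ is active.
With repressor JovD bound, *kulQ* is not transcribed.
→ *kulQ* is OFF.
Diaminopimelate is present, so GorY is inactive.
Required activator GorY is absent, so *mibY* is not transcribed.
→ *mibY* is OFF.
c-di-GMP is present, so QuvJ is inactive.
MoO₄²⁻ is absent, so QuvN is inactive.
No activator is available at the *velV* promoter, so *velV* is not transcribed.
→ *velV* is OFF.
Palatinose is present, so MibA is inactive.
Malonate is absent, so TemN is inactive.
No activator is available at the *irpP* promoter, so *irpP* is not transcribed.
→ *irpP* is OFF.
Fe²⁺ is absent, so RudQ is inactive.
Required activator RudQ is absent, so *dulQ* is not transcribed.
→ *dulQ* is OFF.
0 of the 5 genes are transcribed.

0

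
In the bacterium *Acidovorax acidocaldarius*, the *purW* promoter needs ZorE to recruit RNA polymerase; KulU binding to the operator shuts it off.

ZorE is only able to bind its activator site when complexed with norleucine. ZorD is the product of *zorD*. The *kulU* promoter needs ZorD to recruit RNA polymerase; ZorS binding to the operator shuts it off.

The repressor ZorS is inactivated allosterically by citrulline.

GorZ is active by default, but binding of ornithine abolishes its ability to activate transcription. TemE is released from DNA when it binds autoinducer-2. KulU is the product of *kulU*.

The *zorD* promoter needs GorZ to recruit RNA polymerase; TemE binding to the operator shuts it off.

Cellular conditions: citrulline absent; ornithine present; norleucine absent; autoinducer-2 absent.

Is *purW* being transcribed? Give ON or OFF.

Citrulline is absent, so ZorS is active.
Ornithine is present, so GorZ is inactive.
Autoinducer-2 is absent, so TemE is active.
With repressor TemE bound, *zorD* is not transcribed.
So ZorD is not produced.
With repressor ZorS bound, *kulU* is not transcribed.
So KulU is not produced.
Norleucine is absent, so ZorE is inactive.
Required activator ZorE is absent, so *purW* is not transcribed.

OFF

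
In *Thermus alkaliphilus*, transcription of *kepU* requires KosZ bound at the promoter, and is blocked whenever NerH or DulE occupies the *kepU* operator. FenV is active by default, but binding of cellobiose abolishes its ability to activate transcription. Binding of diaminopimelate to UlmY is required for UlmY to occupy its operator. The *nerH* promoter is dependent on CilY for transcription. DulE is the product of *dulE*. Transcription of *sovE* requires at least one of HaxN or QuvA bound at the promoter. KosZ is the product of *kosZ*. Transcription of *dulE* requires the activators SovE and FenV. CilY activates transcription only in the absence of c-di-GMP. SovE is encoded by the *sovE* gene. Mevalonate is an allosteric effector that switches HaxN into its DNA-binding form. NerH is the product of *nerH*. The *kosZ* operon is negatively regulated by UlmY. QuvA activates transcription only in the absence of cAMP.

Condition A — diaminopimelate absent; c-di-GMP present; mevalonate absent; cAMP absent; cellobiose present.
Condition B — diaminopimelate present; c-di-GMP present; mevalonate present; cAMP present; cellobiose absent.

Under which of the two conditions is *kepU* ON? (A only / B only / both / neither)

A only

Condition A:
Diaminopimelate is absent, so UlmY is inactive.
With no repressor bound, *kosZ* is transcribed.
So KosZ is produced and active.
c-di-GMP is present, so CilY is inactive.
Required activator CilY is absent, so *nerH* is not transcribed.
So NerH is not produced.
Mevalonate is absent, so HaxN is inactive.
cAMP is absent, so QuvA is active.
Activator QuvA is present, so *sovE* is transcribed.
So SovE is produced and active.
Cellobiose is present, so FenV is inactive.
Required activator FenV is absent, so *dulE* is not transcribed.
So DulE is not produced.
No repressor is bound and KosZ is active, so *kepU* is transcribed.
→ *kepU* is ON in A.
Condition B:
Diaminopimelate is present, so UlmY is active.
With repressor UlmY bound, *kosZ* is not transcribed.
So KosZ is not produced.
c-di-GMP is present, so CilY is inactive.
Required activator CilY is absent, so *nerH* is not transcribed.
So NerH is not produced.
Mevalonate is present, so HaxN is active.
cAMP is present, so QuvA is inactive.
Activator HaxN is present, so *sovE* is transcribed.
So SovE is produced and active.
Cellobiose is absent, so FenV is active.
No repressor is bound and SovE and FenV are active, so *dulE* is transcribed.
So DulE is produced and active.
With repressor DulE bound, *kepU* is not transcribed.
→ *kepU* is OFF in B.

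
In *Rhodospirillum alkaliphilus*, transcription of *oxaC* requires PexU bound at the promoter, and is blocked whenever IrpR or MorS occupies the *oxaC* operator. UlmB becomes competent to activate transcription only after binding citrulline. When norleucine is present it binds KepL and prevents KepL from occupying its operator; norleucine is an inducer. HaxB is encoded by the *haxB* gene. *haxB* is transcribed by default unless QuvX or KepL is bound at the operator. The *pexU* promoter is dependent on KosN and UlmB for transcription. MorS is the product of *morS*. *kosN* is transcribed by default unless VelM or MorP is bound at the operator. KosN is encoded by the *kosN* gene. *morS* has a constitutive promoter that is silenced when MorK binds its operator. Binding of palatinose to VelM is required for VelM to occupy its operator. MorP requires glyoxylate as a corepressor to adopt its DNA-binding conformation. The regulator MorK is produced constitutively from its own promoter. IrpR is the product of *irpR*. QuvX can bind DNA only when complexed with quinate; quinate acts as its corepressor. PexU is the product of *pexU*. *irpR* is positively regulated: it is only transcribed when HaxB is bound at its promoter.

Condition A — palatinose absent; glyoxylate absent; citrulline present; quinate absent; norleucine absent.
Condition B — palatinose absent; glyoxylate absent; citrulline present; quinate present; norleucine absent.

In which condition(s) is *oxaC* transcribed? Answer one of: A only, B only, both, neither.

both

Condition A:
Palatinose is absent, so VelM is inactive.
Glyoxylate is absent, so MorP is inactive.
With no repressor bound, *kosN* is transcribed.
So KosN is produced and active.
Citrulline is present, so UlmB is active.
No repressor is bound and KosN and UlmB are active, so *pexU* is transcribed.
So PexU is produced and active.
Quinate is absent, so QuvX is inactive.
Norleucine is absent, so KepL is active.
With repressor KepL bound, *haxB* is not transcribed.
So HaxB is not produced.
Required activator HaxB is absent, so *irpR* is not transcribed.
So IrpR is not produced.
MorK is produced constitutively and is active.
With repressor MorK bound, *morS* is not transcribed.
So MorS is not produced.
No repressor is bound and PexU is active, so *oxaC* is transcribed.
→ *oxaC* is ON in A.
Condition B:
Palatinose is absent, so VelM is inactive.
Glyoxylate is absent, so MorP is inactive.
With no repressor bound, *kosN* is transcribed.
So KosN is produced and active.
Citrulline is present, so UlmB is active.
No repressor is bound and KosN and UlmB are active, so *pexU* is transcribed.
So PexU is produced and active.
Quinate is present, so QuvX is active.
Norleucine is absent, so KepL is active.
With repressor QuvX bound, *haxB* is not transcribed.
So HaxB is not produced.
Required activator HaxB is absent, so *irpR* is not transcribed.
So IrpR is not produced.
MorK is produced constitutively and is active.
With repressor MorK bound, *morS* is not transcribed.
So MorS is not produced.
No repressor is bound and PexU is active, so *oxaC* is transcribed.
→ *oxaC* is ON in B.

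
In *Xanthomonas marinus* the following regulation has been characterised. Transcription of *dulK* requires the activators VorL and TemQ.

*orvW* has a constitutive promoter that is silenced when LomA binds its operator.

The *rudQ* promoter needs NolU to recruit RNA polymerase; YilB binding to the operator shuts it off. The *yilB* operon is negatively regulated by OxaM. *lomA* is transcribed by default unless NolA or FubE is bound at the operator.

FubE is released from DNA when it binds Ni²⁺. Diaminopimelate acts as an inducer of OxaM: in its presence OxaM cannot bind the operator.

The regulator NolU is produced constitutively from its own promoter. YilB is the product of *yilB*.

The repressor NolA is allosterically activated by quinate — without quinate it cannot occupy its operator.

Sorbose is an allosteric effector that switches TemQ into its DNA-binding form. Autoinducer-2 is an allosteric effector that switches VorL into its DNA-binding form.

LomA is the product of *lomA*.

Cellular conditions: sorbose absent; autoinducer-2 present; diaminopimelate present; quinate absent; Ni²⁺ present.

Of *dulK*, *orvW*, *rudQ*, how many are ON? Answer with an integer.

Autoinducer-2 is present, so VorL is active.
Sorbose is absent, so TemQ is inactive.
Required activator TemQ is absent, so *dulK* is not transcribed.
→ *dulK* is OFF.
Quinate is absent, so NolA is inactive.
Ni²⁺ is present, so FubE is inactive.
With no repressor bound, *lomA* is transcribed.
So LomA is produced and active.
With repressor LomA bound, *orvW* is not transcribed.
→ *orvW* is OFF.
NolU is produced constitutively and is active.
Diaminopimelate is present, so OxaM is inactive.
With no repressor bound, *yilB* is transcribed.
So YilB is produced and active.
With repressor YilB bound, *rudQ* is not transcribed.
→ *rudQ* is OFF.
0 of the 3 genes are transcribed.

0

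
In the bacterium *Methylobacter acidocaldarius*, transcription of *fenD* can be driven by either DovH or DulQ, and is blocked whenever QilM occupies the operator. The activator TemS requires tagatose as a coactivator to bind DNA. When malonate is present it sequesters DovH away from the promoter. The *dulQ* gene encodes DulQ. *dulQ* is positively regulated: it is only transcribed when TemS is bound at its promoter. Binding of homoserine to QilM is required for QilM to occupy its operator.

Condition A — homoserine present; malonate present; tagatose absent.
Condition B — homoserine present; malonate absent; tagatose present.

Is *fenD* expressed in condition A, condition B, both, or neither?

neither

Condition A:
Homoserine is present, so QilM is active.
Malonate is present, so DovH is inactive.
Tagatose is absent, so TemS is inactive.
Required activator TemS is absent, so *dulQ* is not transcribed.
So DulQ is not produced.
With repressor QilM bound, *fenD* is not transcribed.
→ *fenD* is OFF in A.
Condition B:
Homoserine is present, so QilM is active.
Malonate is absent, so DovH is active.
Tagatose is present, so TemS is active.
No repressor is bound and TemS is active, so *dulQ* is transcribed.
So DulQ is produced and active.
With repressor QilM bound, *fenD* is not transcribed.
→ *fenD* is OFF in B.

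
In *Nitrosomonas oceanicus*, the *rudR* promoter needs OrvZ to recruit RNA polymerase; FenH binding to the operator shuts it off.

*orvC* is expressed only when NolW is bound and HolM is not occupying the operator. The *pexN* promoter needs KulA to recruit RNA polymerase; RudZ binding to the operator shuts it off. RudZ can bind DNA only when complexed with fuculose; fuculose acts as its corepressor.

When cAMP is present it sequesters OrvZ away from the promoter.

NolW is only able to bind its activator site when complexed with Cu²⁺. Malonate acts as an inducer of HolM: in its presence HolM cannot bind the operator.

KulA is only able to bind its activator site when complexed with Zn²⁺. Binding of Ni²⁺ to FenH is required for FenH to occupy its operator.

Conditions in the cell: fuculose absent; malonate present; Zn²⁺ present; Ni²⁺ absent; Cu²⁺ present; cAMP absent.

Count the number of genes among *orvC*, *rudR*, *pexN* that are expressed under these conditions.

3

Cu²⁺ is present, so NolW is active.
Malonate is present, so HolM is inactive.
No repressor is bound and NolW is active, so *orvC* is transcribed.
→ *orvC* is ON.
Ni²⁺ is absent, so FenH is inactive.
cAMP is absent, so OrvZ is active.
No repressor is bound and OrvZ is active, so *rudR* is transcribed.
→ *rudR* is ON.
Zn²⁺ is present, so KulA is active.
Fuculose is absent, so RudZ is inactive.
No repressor is bound and KulA is active, so *pexN* is transcribed.
→ *pexN* is ON.
3 of the 3 genes are transcribed.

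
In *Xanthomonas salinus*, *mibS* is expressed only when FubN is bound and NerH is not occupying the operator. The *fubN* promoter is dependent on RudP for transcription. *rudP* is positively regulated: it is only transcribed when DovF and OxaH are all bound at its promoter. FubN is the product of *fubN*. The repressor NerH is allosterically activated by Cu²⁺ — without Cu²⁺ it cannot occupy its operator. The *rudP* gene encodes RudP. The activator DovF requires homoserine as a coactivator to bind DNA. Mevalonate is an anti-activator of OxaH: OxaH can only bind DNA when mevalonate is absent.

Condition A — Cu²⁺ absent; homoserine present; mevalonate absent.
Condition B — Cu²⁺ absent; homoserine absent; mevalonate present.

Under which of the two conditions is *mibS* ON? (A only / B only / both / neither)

Condition A:
Cu²⁺ is absent, so NerH is inactive.
Homoserine is present, so DovF is active.
Mevalonate is absent, so OxaH is active.
No repressor is bound and DovF and OxaH are active, so *rudP* is transcribed.
So RudP is produced and active.
No repressor is bound and RudP is active, so *fubN* is transcribed.
So FubN is produced and active.
No repressor is bound and FubN is active, so *mibS* is transcribed.
→ *mibS* is ON in A.
Condition B:
Cu²⁺ is absent, so NerH is inactive.
Homoserine is absent, so DovF is inactive.
Mevalonate is present, so OxaH is inactive.
Required activator DovF is absent, so *rudP* is not transcribed.
So RudP is not produced.
Required activator RudP is absent, so *fubN* is not transcribed.
So FubN is not produced.
Required activator FubN is absent, so *mibS* is not transcribed.
→ *mibS* is OFF in B.

A only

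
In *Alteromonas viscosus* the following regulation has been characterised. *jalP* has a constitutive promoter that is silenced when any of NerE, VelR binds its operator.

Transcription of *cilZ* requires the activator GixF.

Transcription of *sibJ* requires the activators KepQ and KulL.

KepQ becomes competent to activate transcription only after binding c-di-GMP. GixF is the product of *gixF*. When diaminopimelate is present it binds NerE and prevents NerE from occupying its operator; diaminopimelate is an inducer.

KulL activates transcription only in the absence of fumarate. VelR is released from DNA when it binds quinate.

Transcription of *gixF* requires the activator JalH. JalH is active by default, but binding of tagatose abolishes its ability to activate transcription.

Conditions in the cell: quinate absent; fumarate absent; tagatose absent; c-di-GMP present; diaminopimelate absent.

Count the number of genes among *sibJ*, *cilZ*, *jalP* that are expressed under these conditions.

c-di-GMP is present, so KepQ is active.
Fumarate is absent, so KulL is active.
No repressor is bound and KepQ and KulL are active, so *sibJ* is transcribed.
→ *sibJ* is ON.
Tagatose is absent, so JalH is active.
No repressor is bound and JalH is active, so *gixF* is transcribed.
So GixF is produced and active.
No repressor is bound and GixF is active, so *cilZ* is transcribed.
→ *cilZ* is ON.
Diaminopimelate is absent, so NerE is active.
Quinate is absent, so VelR is active.
With repressor NerE bound, *jalP* is not transcribed.
→ *jalP* is OFF.
2 of the 3 genes are transcribed.

2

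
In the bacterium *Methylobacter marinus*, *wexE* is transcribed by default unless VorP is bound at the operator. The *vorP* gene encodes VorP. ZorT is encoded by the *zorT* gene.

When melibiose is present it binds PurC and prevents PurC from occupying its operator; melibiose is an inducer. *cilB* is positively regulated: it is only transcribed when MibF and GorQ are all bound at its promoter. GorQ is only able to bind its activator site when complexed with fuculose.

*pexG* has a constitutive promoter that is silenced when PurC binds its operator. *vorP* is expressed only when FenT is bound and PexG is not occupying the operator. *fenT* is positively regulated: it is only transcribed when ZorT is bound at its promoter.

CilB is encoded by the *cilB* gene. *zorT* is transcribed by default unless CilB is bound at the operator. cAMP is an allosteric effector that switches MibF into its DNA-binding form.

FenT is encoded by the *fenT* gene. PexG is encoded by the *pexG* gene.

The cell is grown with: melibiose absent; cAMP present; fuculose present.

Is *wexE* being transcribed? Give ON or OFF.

ON

cAMP is present, so MibF is active.
Fuculose is present, so GorQ is active.
No repressor is bound and MibF and GorQ are active, so *cilB* is transcribed.
So CilB is produced and active.
With repressor CilB bound, *zorT* is not transcribed.
So ZorT is not produced.
Required activator ZorT is absent, so *fenT* is not transcribed.
So FenT is not produced.
Melibiose is absent, so PurC is active.
With repressor PurC bound, *pexG* is not transcribed.
So PexG is not produced.
Required activator FenT is absent, so *vorP* is not transcribed.
So VorP is not produced.
With no repressor bound, *wexE* is transcribed.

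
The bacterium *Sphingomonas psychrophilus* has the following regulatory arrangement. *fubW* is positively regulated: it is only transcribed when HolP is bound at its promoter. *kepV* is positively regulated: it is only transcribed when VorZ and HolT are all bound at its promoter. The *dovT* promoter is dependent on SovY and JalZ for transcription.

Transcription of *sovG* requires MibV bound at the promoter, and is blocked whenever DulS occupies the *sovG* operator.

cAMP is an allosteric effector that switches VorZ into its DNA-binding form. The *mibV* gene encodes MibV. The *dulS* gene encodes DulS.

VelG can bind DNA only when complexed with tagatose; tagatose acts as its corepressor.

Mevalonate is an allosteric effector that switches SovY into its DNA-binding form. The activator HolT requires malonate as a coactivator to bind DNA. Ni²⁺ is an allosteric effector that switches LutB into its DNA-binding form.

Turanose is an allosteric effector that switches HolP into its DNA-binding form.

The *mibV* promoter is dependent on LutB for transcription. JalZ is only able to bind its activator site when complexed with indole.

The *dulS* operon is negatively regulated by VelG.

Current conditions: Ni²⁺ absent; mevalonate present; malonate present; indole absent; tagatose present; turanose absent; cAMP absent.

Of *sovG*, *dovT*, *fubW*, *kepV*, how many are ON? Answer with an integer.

Tagatose is present, so VelG is active.
With repressor VelG bound, *dulS* is not transcribed.
So DulS is not produced.
Ni²⁺ is absent, so LutB is inactive.
Required activator LutB is absent, so *mibV* is not transcribed.
So MibV is not produced.
Required activator MibV is absent, so *sovG* is not transcribed.
→ *sovG* is OFF.
Mevalonate is present, so SovY is active.
Indole is absent, so JalZ is inactive.
Required activator JalZ is absent, so *dovT* is not transcribed.
→ *dovT* is OFF.
Turanose is absent, so HolP is inactive.
Required activator HolP is absent, so *fubW* is not transcribed.
→ *fubW* is OFF.
cAMP is absent, so VorZ is inactive.
Malonate is present, so HolT is active.
Required activator VorZ is absent, so *kepV* is not transcribed.
→ *kepV* is OFF.
0 of the 4 genes are transcribed.

0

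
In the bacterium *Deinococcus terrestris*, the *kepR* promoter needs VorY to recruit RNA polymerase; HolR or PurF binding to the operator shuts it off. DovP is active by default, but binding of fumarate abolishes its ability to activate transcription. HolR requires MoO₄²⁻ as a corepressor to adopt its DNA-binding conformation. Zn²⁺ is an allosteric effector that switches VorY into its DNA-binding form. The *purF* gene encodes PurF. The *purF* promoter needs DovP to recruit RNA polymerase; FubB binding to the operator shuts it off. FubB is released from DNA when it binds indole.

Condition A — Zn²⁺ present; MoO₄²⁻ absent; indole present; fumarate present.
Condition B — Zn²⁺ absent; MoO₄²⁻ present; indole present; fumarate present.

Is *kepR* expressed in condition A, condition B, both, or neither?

Condition A:
Zn²⁺ is present, so VorY is active.
MoO₄²⁻ is absent, so HolR is inactive.
Indole is present, so FubB is inactive.
Fumarate is present, so DovP is inactive.
Required activator DovP is absent, so *purF* is not transcribed.
So PurF is not produced.
No repressor is bound and VorY is active, so *kepR* is transcribed.
→ *kepR* is ON in A.
Condition B:
Zn²⁺ is absent, so VorY is inactive.
MoO₄²⁻ is present, so HolR is active.
Indole is present, so FubB is inactive.
Fumarate is present, so DovP is inactive.
Required activator DovP is absent, so *purF* is not transcribed.
So PurF is not produced.
With repressor HolR bound, *kepR* is not transcribed.
→ *kepR* is OFF in B.

A only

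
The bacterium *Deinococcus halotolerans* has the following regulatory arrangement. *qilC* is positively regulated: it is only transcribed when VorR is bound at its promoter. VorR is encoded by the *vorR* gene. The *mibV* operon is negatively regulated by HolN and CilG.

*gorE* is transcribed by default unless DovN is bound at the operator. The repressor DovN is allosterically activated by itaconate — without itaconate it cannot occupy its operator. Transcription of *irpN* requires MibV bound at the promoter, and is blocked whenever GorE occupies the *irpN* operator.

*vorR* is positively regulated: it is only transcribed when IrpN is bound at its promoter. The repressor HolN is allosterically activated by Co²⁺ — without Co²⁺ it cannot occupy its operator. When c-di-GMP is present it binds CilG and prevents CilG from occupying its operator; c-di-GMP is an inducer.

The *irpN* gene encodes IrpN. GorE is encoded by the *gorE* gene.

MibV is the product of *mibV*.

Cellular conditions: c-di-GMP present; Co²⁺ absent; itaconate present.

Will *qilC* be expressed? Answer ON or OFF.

ON

Co²⁺ is absent, so HolN is inactive.
c-di-GMP is present, so CilG is inactive.
With no repressor bound, *mibV* is transcribed.
So MibV is produced and active.
Itaconate is present, so DovN is active.
With repressor DovN bound, *gorE* is not transcribed.
So GorE is not produced.
No repressor is bound and MibV is active, so *irpN* is transcribed.
So IrpN is produced and active.
No repressor is bound and IrpN is active, so *vorR* is transcribed.
So VorR is produced and active.
No repressor is bound and VorR is active, so *qilC* is transcribed.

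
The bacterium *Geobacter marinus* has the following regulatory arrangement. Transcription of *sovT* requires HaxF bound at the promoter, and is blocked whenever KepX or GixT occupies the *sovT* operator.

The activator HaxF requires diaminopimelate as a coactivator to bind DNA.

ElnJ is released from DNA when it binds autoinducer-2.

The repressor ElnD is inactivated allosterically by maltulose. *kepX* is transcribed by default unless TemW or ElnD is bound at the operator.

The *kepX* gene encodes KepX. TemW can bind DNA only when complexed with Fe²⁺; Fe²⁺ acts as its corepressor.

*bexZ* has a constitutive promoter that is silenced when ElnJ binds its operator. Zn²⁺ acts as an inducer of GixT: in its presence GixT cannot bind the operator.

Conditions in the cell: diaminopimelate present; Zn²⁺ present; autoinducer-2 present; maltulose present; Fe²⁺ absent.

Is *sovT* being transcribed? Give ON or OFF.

Fe²⁺ is absent, so TemW is inactive.
Maltulose is present, so ElnD is inactive.
With no repressor bound, *kepX* is transcribed.
So KepX is produced and active.
Diaminopimelate is present, so HaxF is active.
Zn²⁺ is present, so GixT is inactive.
With repressor KepX bound, *sovT* is not transcribed.

OFF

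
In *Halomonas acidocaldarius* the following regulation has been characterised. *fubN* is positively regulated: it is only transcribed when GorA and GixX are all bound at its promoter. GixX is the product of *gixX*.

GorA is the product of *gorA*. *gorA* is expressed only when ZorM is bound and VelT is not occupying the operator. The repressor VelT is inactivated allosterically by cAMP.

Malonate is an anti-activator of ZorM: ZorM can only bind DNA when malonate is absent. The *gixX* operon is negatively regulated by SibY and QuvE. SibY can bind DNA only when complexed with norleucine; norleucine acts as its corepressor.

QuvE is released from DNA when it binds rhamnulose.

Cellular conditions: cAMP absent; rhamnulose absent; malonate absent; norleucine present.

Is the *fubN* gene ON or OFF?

cAMP is absent, so VelT is active.
Malonate is absent, so ZorM is active.
With repressor VelT bound, *gorA* is not transcribed.
So GorA is not produced.
Norleucine is present, so SibY is active.
Rhamnulose is absent, so QuvE is active.
With repressor SibY bound, *gixX* is not transcribed.
So GixX is not produced.
Required activator GorA is absent, so *fubN* is not transcribed.

OFF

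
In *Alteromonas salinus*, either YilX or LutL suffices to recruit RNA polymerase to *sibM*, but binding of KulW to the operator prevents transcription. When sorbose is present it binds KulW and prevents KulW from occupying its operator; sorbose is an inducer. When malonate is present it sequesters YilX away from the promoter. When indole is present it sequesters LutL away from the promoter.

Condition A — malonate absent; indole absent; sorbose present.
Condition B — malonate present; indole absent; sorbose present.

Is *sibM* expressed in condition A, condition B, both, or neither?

both

Condition A:
Malonate is absent, so YilX is active.
Indole is absent, so LutL is active.
Sorbose is present, so KulW is inactive.
Activator YilX is present, so *sibM* is transcribed.
→ *sibM* is ON in A.
Condition B:
Malonate is present, so YilX is inactive.
Indole is absent, so LutL is active.
Sorbose is present, so KulW is inactive.
Activator LutL is present, so *sibM* is transcribed.
→ *sibM* is ON in B.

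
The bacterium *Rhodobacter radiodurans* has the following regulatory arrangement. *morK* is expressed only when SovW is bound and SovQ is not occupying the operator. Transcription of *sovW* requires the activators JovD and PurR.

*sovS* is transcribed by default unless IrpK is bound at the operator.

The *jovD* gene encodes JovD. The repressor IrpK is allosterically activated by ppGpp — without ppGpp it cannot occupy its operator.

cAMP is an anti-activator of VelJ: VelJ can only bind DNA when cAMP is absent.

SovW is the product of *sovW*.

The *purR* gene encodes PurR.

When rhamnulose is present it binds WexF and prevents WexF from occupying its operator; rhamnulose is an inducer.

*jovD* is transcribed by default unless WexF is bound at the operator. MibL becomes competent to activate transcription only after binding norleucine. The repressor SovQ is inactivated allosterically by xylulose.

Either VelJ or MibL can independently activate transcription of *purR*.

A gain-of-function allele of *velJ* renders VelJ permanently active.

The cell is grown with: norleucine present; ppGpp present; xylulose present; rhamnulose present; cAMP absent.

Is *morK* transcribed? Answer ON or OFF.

ON

Rhamnulose is present, so WexF is inactive.
With no repressor bound, *jovD* is transcribed.
So JovD is produced and active.
VelJ is constitutively active in this strain.
Norleucine is present, so MibL is active.
Activator VelJ is present, so *purR* is transcribed.
So PurR is produced and active.
No repressor is bound and JovD and PurR are active, so *sovW* is transcribed.
So SovW is produced and active.
Xylulose is present, so SovQ is inactive.
No repressor is bound and SovW is active, so *morK* is transcribed.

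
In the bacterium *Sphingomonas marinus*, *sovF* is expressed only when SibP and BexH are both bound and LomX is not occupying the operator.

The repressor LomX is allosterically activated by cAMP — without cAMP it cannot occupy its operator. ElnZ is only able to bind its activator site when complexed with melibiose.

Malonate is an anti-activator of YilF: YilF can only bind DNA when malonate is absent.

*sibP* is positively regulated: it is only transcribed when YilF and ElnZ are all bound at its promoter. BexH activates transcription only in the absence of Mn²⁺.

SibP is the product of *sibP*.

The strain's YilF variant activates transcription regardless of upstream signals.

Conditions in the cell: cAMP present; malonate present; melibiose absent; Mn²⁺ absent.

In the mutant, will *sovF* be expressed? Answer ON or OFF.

OFF

YilF is constitutively active in this strain.
Melibiose is absent, so ElnZ is inactive.
Required activator ElnZ is absent, so *sibP* is not transcribed.
So SibP is not produced.
Mn²⁺ is absent, so BexH is active.
cAMP is present, so LomX is active.
With repressor LomX bound, *sovF* is not transcribed.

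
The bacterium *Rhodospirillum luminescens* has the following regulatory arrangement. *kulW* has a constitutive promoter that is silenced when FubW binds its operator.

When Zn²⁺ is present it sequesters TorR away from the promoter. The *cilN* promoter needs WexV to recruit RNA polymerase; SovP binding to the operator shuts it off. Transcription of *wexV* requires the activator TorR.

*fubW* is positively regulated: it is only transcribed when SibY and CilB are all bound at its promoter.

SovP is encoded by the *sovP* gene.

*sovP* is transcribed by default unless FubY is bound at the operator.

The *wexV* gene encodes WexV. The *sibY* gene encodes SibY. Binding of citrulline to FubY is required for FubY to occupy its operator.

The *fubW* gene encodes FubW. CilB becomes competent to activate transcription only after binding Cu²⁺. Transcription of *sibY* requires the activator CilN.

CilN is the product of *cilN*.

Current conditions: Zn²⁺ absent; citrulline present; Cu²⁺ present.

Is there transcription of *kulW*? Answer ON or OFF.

OFF

Citrulline is present, so FubY is active.
With repressor FubY bound, *sovP* is not transcribed.
So SovP is not produced.
Zn²⁺ is absent, so TorR is active.
No repressor is bound and TorR is active, so *wexV* is transcribed.
So WexV is produced and active.
No repressor is bound and WexV is active, so *cilN* is transcribed.
So CilN is produced and active.
No repressor is bound and CilN is active, so *sibY* is transcribed.
So SibY is produced and active.
Cu²⁺ is present, so CilB is active.
No repressor is bound and SibY and CilB are active, so *fubW* is transcribed.
So FubW is produced and active.
With repressor FubW bound, *kulW* is not transcribed.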